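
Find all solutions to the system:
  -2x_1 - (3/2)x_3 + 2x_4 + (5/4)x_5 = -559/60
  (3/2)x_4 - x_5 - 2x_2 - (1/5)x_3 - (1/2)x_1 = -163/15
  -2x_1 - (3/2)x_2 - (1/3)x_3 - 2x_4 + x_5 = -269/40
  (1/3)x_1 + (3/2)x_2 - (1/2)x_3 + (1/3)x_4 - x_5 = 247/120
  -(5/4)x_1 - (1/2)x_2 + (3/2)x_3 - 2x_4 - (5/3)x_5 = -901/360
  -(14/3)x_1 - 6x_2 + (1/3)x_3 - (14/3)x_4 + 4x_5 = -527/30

x_1 = 3, x_2 = 11/4, x_3 = 2, x_4 = -6/5, x_5 = 5/3

Row-reduce the augmented matrix:
R1 ← R1 / (-2).
R2 ← R2 + 1/2·R1.
R3 ← R3 + 2·R1.
R4 ← R4 − 1/3·R1.
R5 ← R5 + 5/4·R1.
R6 ← R6 + 14/3·R1.
R2 ← R2 / (-2).
R3 ← R3 + 3/2·R2.
R4 ← R4 − 3/2·R2.
R5 ← R5 + 1/2·R2.
R6 ← R6 + 6·R2.
R3 ← R3 / (497/480).
R1 ← R1 − 3/4·R3.
R2 ← R2 + 7/80·R3.
R4 ← R4 + 99/160·R3.
R5 ← R5 − 383/160·R3.
R6 ← R6 − 397/120·R3.
R4 ← R4 / (-2120/1491).
R1 ← R1 − 1213/497·R4.
R2 ← R2 + 64/71·R4.
R3 ← R3 + 2280/497·R4.
R5 ← R5 − 14873/1988·R4.
R6 ← R6 − 4240/1491·R4.
R5 ← R5 / (-220889/20352).
R1 ← R1 + 5855/1696·R5.
R2 ← R2 − 83/53·R5.
R3 ← R3 − 1065/212·R5.
R4 ← R4 − 1595/1696·R5.
R6 reduces to 0 = 0, so the extra equation is consistent.
Reading off the reduced rows gives x_1 = 3, x_2 = 11/4, x_3 = 2, x_4 = -6/5, x_5 = 5/3.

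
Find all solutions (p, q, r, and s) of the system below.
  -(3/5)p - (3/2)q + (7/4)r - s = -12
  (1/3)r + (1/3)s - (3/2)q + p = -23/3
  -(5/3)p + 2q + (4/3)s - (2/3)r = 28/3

infinitely many solutions

Row-reduce:
R1 ← R1 / (-3/5).
R2 ← R2 − 1·R1.
R3 ← R3 + 5/3·R1.
R2 ← R2 / (-4).
R1 ← R1 − 5/2·R2.
R3 ← R3 − 37/6·R2.
R3 ← R3 / (-149/288).
R1 ← R1 + 85/96·R3.
R2 ← R2 + 13/16·R3.
Rank is 3 with 4 unknowns, leaving s free.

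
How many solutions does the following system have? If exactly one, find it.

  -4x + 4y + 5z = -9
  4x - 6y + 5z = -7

infinitely many solutions

Row-reduce:
R1 ← R1 / (-4).
R2 ← R2 − 4·R1.
R2 ← R2 / (-2).
R1 ← R1 + 1·R2.
Rank is 2 with 3 unknowns, leaving z free.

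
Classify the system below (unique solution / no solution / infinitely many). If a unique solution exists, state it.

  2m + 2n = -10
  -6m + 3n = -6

m = -1, n = -4

Row-reduce the augmented matrix:
R1 ← R1 / (2).
R2 ← R2 + 6·R1.
R2 ← R2 / (9).
R1 ← R1 − 1·R2.
Reading off the reduced rows gives m = -1, n = -4.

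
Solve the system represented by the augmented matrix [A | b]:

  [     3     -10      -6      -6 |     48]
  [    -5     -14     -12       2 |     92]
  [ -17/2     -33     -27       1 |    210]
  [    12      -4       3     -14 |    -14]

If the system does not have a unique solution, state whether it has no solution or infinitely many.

Row-reduce:
R1 ← R1 / (3).
R2 ← R2 + 5·R1.
R3 ← R3 + 17/2·R1.
R4 ← R4 − 12·R1.
R2 ← R2 / (-92/3).
R1 ← R1 + 10/3·R2.
R3 ← R3 + 184/3·R2.
R4 ← R4 − 36·R2.
Swap R3 and R4.
R3 ← R3 / (27/23).
R1 ← R1 − 9/23·R3.
R2 ← R2 − 33/46·R3.
Row 4 reduces to 0 = 2, a contradiction. The system is inconsistent.

no solution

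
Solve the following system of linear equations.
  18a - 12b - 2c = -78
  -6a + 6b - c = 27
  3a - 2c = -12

Row-reduce:
R1 ← R1 / (18).
R2 ← R2 + 6·R1.
R3 ← R3 − 3·R1.
R2 ← R2 / (2).
R1 ← R1 + 2/3·R2.
R3 ← R3 − 2·R2.
Rank is 2 with 3 unknowns, leaving c free.

infinitely many solutions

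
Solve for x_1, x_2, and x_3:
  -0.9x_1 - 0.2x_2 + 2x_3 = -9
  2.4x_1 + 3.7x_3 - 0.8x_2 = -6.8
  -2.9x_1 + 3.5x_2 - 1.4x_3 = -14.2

x_1 = 2, x_2 = -4, x_3 = -4

Row-reduce the augmented matrix:
R1 ← R1 / (-9/10).
R2 ← R2 − 12/5·R1.
R3 ← R3 + 29/10·R1.
R2 ← R2 / (-4/3).
R1 ← R1 − 2/9·R2.
R3 ← R3 − 373/90·R2.
R3 ← R3 / (24281/1200).
R1 ← R1 + 43/60·R3.
R2 ← R2 + 271/40·R3.
Reading off the reduced rows gives x_1 = 2, x_2 = -4, x_3 = -4.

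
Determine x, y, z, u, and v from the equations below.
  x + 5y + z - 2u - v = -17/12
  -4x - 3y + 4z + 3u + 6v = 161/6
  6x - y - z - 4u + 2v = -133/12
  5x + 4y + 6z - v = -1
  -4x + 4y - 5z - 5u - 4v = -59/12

x = -5/2, y = -1/4, z = 7/3, u = -3/4, v = 3/2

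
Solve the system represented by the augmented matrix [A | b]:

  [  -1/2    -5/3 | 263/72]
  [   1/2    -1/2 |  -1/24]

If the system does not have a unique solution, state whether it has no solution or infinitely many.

Row-reduce the augmented matrix:
R1 ← R1 / (-1/2).
R2 ← R2 − 1/2·R1.
R2 ← R2 / (-13/6).
R1 ← R1 − 10/3·R2.
Reading off the reduced rows gives x_1 = -7/4, x_2 = -5/3.

x_1 = -7/4, x_2 = -5/3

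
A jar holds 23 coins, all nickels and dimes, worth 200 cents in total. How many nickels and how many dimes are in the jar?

nickels: 6, dimes: 17

Let n = nickels, d = dimes.
  n + d = 23
  10d + 5n = 200
From equation 1: n = 23 − d.
Substitute into equation 2 and solve: d = 17.
Then n = 6.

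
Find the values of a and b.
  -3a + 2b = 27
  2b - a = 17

From equation 2: a = -17 + 2·b.
Substitute into equation 1 and solve: b = 6.
Then a = -5.

a = -5, b = 6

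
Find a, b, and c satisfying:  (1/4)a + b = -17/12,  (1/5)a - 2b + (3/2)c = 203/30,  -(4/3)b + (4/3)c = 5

a = 4/3, b = -7/4, c = 2

Row-reduce the augmented matrix:
R1 ← R1 / (1/4).
R2 ← R2 − 1/5·R1.
R2 ← R2 / (-14/5).
R1 ← R1 − 4·R2.
R3 ← R3 + 4/3·R2.
R3 ← R3 / (13/21).
R1 ← R1 − 15/7·R3.
R2 ← R2 + 15/28·R3.
Reading off the reduced rows gives a = 4/3, b = -7/4, c = 2.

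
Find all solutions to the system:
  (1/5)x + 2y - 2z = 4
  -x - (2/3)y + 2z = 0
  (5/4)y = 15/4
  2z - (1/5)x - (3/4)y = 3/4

Row-reduce:
R1 ← R1 / (1/5).
R2 ← R2 + 1·R1.
R4 ← R4 + 1/5·R1.
R2 ← R2 / (28/3).
R1 ← R1 − 10·R2.
R3 ← R3 − 5/4·R2.
R4 ← R4 − 5/4·R2.
R3 ← R3 / (15/14).
R1 ← R1 + 10/7·R3.
R2 ← R2 + 6/7·R3.
R4 ← R4 − 15/14·R3.
Row 4 reduces to 0 = 1, a contradiction. The system is inconsistent.

no solution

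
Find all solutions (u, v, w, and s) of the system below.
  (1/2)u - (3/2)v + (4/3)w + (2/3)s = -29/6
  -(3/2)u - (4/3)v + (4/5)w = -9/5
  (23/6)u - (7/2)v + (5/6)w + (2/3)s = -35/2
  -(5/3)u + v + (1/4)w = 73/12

no solution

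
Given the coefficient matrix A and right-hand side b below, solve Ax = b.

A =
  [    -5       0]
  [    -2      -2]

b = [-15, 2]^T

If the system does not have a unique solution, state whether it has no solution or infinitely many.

Row-reduce the augmented matrix:
R1 ← R1 / (-5).
R2 ← R2 + 2·R1.
R2 ← R2 / (-2).
Reading off the reduced rows gives x_1 = 3, x_2 = -4.

x_1 = 3, x_2 = -4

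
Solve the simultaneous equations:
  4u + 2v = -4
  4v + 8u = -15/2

no solution

Row-reduce:
R1 ← R1 / (4).
R2 ← R2 − 8·R1.
Row 2 reduces to 0 = 1/2, a contradiction. The system is inconsistent.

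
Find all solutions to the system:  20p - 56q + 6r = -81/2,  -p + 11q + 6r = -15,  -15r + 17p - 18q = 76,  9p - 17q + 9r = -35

Row-reduce:
R1 ← R1 / (20).
R2 ← R2 + 1·R1.
R3 ← R3 − 17·R1.
R4 ← R4 − 9·R1.
R2 ← R2 / (41/5).
R1 ← R1 + 14/5·R2.
R3 ← R3 − 148/5·R2.
R4 ← R4 − 41/5·R2.
R3 ← R3 / (-3513/82).
R1 ← R1 − 201/82·R3.
R2 ← R2 − 63/82·R3.
Row 4 reduces to 0 = 1/4, a contradiction. The system is inconsistent.

no solution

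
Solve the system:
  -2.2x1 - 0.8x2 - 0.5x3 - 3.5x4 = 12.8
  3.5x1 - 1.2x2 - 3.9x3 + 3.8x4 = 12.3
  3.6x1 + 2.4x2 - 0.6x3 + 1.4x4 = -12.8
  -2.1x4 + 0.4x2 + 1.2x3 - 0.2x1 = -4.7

Row-reduce the augmented matrix:
R1 ← R1 / (-11/5).
R2 ← R2 − 7/2·R1.
R3 ← R3 − 18/5·R1.
R4 ← R4 + 1/5·R1.
R2 ← R2 / (-136/55).
R1 ← R1 − 4/11·R2.
R3 ← R3 − 12/11·R2.
R4 ← R4 − 26/55·R2.
R3 ← R3 / (-2373/680).
R1 ← R1 + 63/136·R3.
R2 ← R2 − 1033/544·R3.
R4 ← R4 − 473/1360·R3.
R4 ← R4 / (-62383/23730).
R1 ← R1 − 227/113·R4.
R2 ← R2 + 4898/2373·R4.
R3 ← R3 − 3473/2373·R4.
Reading off the reduced rows gives x1 = -2, x2 = -3, x3 = -5, x4 = -1.

x1 = -2, x2 = -3, x3 = -5, x4 = -1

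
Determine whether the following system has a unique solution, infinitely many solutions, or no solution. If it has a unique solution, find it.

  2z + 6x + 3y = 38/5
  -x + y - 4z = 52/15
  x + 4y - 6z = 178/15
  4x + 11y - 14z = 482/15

Row-reduce the augmented matrix:
R1 ← R1 / (6).
R2 ← R2 + 1·R1.
R3 ← R3 − 1·R1.
R4 ← R4 − 4·R1.
R2 ← R2 / (3/2).
R1 ← R1 − 1/2·R2.
R3 ← R3 − 7/2·R2.
R4 ← R4 − 9·R2.
R3 ← R3 / (20/9).
R1 ← R1 − 14/9·R3.
R2 ← R2 + 22/9·R3.
R4 ← R4 − 20/3·R3.
R4 reduces to 0 = 0, so the extra equation is consistent.
Reading off the reduced rows gives x = 0, y = 8/3, z = -1/5.

x = 0, y = 8/3, z = -1/5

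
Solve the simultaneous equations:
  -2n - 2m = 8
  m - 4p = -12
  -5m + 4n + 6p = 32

Row-reduce the augmented matrix:
R1 ← R1 / (-2).
R2 ← R2 − 1·R1.
R3 ← R3 + 5·R1.
R2 ← R2 / (-1).
R1 ← R1 − 1·R2.
R3 ← R3 − 9·R2.
R3 ← R3 / (-30).
R1 ← R1 + 4·R3.
R2 ← R2 − 4·R3.
Reading off the reduced rows gives m = -4, n = 0, p = 2.

m = -4, n = 0, p = 2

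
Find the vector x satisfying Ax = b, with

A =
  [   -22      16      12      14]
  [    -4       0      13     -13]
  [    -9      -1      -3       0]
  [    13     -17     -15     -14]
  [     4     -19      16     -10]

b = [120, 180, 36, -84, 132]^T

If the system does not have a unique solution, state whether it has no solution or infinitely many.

x_1 = -6, x_2 = 0, x_3 = 6, x_4 = -6

Row-reduce the augmented matrix:
R1 ← R1 / (-22).
R2 ← R2 + 4·R1.
R3 ← R3 + 9·R1.
R4 ← R4 − 13·R1.
R5 ← R5 − 4·R1.
R2 ← R2 / (-32/11).
R1 ← R1 + 8/11·R2.
R3 ← R3 + 83/11·R2.
R4 ← R4 + 83/11·R2.
R5 ← R5 + 177/11·R2.
R3 ← R3 / (-1151/32).
R1 ← R1 + 13/4·R3.
R2 ← R2 + 119/32·R3.
R4 ← R4 + 1151/32·R3.
R5 ← R5 + 1333/32·R3.
Swap R4 and R5.
R4 ← R4 / (44276/1151).
R1 ← R1 − 143/1151·R4.
R2 ← R2 − 2034/1151·R4.
R3 ← R3 + 1107/1151·R4.
R5 reduces to 0 = 0, so the extra equation is consistent.
Reading off the reduced rows gives x_1 = -6, x_2 = 0, x_3 = 6, x_4 = -6.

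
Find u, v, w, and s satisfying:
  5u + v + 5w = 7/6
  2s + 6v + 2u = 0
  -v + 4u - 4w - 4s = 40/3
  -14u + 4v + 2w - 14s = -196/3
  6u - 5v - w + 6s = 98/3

Row-reduce the augmented matrix:
R1 ← R1 / (5).
R2 ← R2 − 2·R1.
R3 ← R3 − 4·R1.
R4 ← R4 + 14·R1.
R5 ← R5 − 6·R1.
R2 ← R2 / (28/5).
R1 ← R1 − 1/5·R2.
R3 ← R3 + 9/5·R2.
R4 ← R4 − 34/5·R2.
R5 ← R5 + 31/5·R2.
R3 ← R3 / (-121/14).
R1 ← R1 − 15/14·R3.
R2 ← R2 + 5/14·R3.
R4 ← R4 − 129/7·R3.
R5 ← R5 + 129/14·R3.
R4 ← R4 / (-2854/121).
R1 ← R1 + 59/121·R4.
R2 ← R2 − 60/121·R4.
R3 ← R3 − 47/121·R4.
R5 ← R5 − 1427/121·R4.
R5 reduces to 0 = 0, so the extra equation is consistent.
Reading off the reduced rows gives u = 5/2, v = -4/3, w = -2, s = 3/2.

u = 5/2, v = -4/3, w = -2, s = 3/2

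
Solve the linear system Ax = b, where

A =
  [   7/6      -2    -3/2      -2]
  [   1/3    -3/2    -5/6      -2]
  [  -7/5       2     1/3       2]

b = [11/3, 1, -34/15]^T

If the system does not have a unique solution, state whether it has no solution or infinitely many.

Row-reduce:
R1 ← R1 / (7/6).
R2 ← R2 − 1/3·R1.
R3 ← R3 + 7/5·R1.
R2 ← R2 / (-13/14).
R1 ← R1 + 12/7·R2.
R3 ← R3 + 2/5·R2.
R3 ← R3 / (-84/65).
R1 ← R1 + 7/13·R3.
R2 ← R2 − 17/39·R3.
Rank is 3 with 4 unknowns, leaving x_4 free.

infinitely many solutions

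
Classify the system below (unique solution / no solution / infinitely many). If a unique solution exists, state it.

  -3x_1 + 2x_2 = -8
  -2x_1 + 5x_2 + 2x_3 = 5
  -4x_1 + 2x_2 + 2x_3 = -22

x_1 = 6, x_2 = 5, x_3 = -4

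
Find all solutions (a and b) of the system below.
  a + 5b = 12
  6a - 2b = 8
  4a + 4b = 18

no solution

Row-reduce:
R2 ← R2 − 6·R1.
R3 ← R3 − 4·R1.
R2 ← R2 / (-32).
R1 ← R1 − 5·R2.
R3 ← R3 + 16·R2.
Row 3 reduces to 0 = 2, a contradiction. The system is inconsistent.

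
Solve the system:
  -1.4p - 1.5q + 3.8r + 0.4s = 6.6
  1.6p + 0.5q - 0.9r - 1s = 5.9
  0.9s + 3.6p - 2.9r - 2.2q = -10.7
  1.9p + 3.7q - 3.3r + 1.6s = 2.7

p = 4, q = 4, r = 5, s = -2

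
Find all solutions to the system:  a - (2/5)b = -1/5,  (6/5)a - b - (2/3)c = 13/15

infinitely many solutions

Row-reduce:
R2 ← R2 − 6/5·R1.
R2 ← R2 / (-13/25).
R1 ← R1 + 2/5·R2.
Rank is 2 with 3 unknowns, leaving c free.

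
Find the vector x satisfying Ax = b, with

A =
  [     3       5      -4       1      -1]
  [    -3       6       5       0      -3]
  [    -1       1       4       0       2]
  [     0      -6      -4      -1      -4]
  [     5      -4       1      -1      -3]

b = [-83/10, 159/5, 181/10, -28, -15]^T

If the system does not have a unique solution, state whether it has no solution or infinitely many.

x_1 = -8/5, x_2 = 5/2, x_3 = 3, x_4 = -3, x_5 = 1

Row-reduce the augmented matrix:
R1 ← R1 / (3).
R2 ← R2 + 3·R1.
R3 ← R3 + 1·R1.
R5 ← R5 − 5·R1.
R2 ← R2 / (11).
R1 ← R1 − 5/3·R2.
R3 ← R3 − 8/3·R2.
R4 ← R4 + 6·R2.
R5 ← R5 + 37/3·R2.
R3 ← R3 / (80/33).
R1 ← R1 + 49/33·R3.
R2 ← R2 − 1/11·R3.
R4 ← R4 + 38/11·R3.
R5 ← R5 − 290/33·R3.
R4 ← R4 / (-13/40).
R1 ← R1 − 19/80·R4.
R2 ← R2 − 7/80·R4.
R3 ← R3 − 3/80·R4.
R5 ← R5 + 15/8·R4.
R5 ← R5 / (-18/13).
R1 ← R1 − 3/26·R5.
R2 ← R2 + 29/26·R5.
R3 ← R3 − 21/26·R5.
R4 ← R4 − 97/13·R5.
Reading off the reduced rows gives x_1 = -8/5, x_2 = 5/2, x_3 = 3, x_4 = -3, x_5 = 1.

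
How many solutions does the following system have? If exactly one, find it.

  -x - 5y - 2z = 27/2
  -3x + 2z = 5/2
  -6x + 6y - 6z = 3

x = -3/2, y = -2, z = -1

Row-reduce the augmented matrix:
R1 ← R1 / (-1).
R2 ← R2 + 3·R1.
R3 ← R3 + 6·R1.
R2 ← R2 / (15).
R1 ← R1 − 5·R2.
R3 ← R3 − 36·R2.
R3 ← R3 / (-66/5).
R1 ← R1 + 2/3·R3.
R2 ← R2 − 8/15·R3.
Reading off the reduced rows gives x = -3/2, y = -2, z = -1.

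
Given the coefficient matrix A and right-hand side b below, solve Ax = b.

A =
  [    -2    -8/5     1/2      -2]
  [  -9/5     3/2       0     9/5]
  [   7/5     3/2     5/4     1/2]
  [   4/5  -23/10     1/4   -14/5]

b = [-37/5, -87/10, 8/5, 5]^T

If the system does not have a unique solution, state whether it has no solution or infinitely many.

infinitely many solutions

Row-reduce:
R1 ← R1 / (-2).
R2 ← R2 + 9/5·R1.
R3 ← R3 − 7/5·R1.
R4 ← R4 − 4/5·R1.
R2 ← R2 / (147/50).
R1 ← R1 − 4/5·R2.
R3 ← R3 − 19/50·R2.
R4 ← R4 + 147/50·R2.
R3 ← R3 / (325/196).
R1 ← R1 + 25/196·R3.
R2 ← R2 + 15/98·R3.
Rank is 3 with 4 unknowns, leaving x_4 free.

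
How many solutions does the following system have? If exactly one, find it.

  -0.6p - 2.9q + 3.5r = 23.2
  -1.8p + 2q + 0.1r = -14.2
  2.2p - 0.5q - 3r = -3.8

p = 6, q = -2, r = 6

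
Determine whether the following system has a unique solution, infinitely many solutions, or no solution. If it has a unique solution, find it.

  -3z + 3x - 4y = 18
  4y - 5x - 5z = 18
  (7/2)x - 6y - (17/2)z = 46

no solution

Row-reduce:
R1 ← R1 / (3).
R2 ← R2 + 5·R1.
R3 ← R3 − 7/2·R1.
R2 ← R2 / (-8/3).
R1 ← R1 + 4/3·R2.
R3 ← R3 + 4/3·R2.
Row 3 reduces to 0 = 1, a contradiction. The system is inconsistent.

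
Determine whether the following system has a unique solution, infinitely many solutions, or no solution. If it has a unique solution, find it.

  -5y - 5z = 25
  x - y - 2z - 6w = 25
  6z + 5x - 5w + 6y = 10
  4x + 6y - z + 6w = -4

x = 6, y = -3, z = -2, w = -2

Row-reduce the augmented matrix:
Swap R1 and R2.
R3 ← R3 − 5·R1.
R4 ← R4 − 4·R1.
R2 ← R2 / (-5).
R1 ← R1 + 1·R2.
R3 ← R3 − 11·R2.
R4 ← R4 − 10·R2.
R3 ← R3 / (5).
R1 ← R1 + 1·R3.
R2 ← R2 − 1·R3.
R4 ← R4 + 3·R3.
R4 ← R4 / (45).
R1 ← R1 + 1·R4.
R2 ← R2 + 5·R4.
R3 ← R3 − 5·R4.
Reading off the reduced rows gives x = 6, y = -3, z = -2, w = -2.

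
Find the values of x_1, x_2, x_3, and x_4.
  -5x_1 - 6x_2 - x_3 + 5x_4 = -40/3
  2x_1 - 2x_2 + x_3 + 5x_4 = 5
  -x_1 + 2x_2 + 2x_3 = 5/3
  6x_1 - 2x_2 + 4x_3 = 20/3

x_1 = 5/3, x_2 = 5/3, x_3 = 0, x_4 = 1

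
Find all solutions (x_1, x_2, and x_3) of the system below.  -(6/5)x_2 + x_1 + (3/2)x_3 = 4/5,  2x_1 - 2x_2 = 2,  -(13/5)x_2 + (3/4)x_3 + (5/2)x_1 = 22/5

no solution

Row-reduce:
R2 ← R2 − 2·R1.
R3 ← R3 − 5/2·R1.
R2 ← R2 / (2/5).
R1 ← R1 + 6/5·R2.
R3 ← R3 − 2/5·R2.
Row 3 reduces to 0 = 2, a contradiction. The system is inconsistent.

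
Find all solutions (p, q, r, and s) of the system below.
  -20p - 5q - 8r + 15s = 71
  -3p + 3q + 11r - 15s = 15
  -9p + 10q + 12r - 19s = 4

Row-reduce:
R1 ← R1 / (-20).
R2 ← R2 + 3·R1.
R3 ← R3 + 9·R1.
R2 ← R2 / (15/4).
R1 ← R1 − 1/4·R2.
R3 ← R3 − 49/4·R2.
R3 ← R3 / (-1819/75).
R1 ← R1 + 31/75·R3.
R2 ← R2 − 244/75·R3.
Rank is 3 with 4 unknowns, leaving s free.

infinitely many solutions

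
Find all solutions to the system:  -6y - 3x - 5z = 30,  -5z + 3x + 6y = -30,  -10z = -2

Row-reduce:
R1 ← R1 / (-3).
R2 ← R2 − 3·R1.
R2 ← R2 / (-10).
R1 ← R1 − 5/3·R2.
R3 ← R3 + 10·R2.
Row 3 reduces to 0 = -2, a contradiction. The system is inconsistent.

no solution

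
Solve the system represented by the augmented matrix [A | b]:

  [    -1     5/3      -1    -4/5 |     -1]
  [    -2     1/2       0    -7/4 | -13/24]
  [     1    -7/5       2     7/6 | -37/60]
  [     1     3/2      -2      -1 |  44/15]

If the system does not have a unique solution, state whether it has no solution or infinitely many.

Row-reduce the augmented matrix:
R1 ← R1 / (-1).
R2 ← R2 + 2·R1.
R3 ← R3 − 1·R1.
R4 ← R4 − 1·R1.
R2 ← R2 / (-17/6).
R1 ← R1 + 5/3·R2.
R3 ← R3 − 4/15·R2.
R4 ← R4 − 19/6·R2.
R3 ← R3 / (101/85).
R1 ← R1 + 3/17·R3.
R2 ← R2 + 12/17·R3.
R4 ← R4 + 13/17·R3.
R4 ← R4 / (-10549/6060).
R1 ← R1 − 95/101·R4.
R2 ← R2 − 53/202·R4.
R3 ← R3 − 899/3030·R4.
Reading off the reduced rows gives x_1 = 4/3, x_2 = -1, x_3 = -4/5, x_4 = -3/2.

x_1 = 4/3, x_2 = -1, x_3 = -4/5, x_4 = -3/2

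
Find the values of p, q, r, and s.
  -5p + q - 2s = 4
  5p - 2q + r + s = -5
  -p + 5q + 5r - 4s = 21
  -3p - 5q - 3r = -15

p = 1, q = 3, r = -1, s = -3

Row-reduce the augmented matrix:
R1 ← R1 / (-5).
R2 ← R2 − 5·R1.
R3 ← R3 + 1·R1.
R4 ← R4 + 3·R1.
R2 ← R2 / (-1).
R1 ← R1 + 1/5·R2.
R3 ← R3 − 24/5·R2.
R4 ← R4 + 28/5·R2.
R3 ← R3 / (49/5).
R1 ← R1 + 1/5·R3.
R2 ← R2 + 1·R3.
R4 ← R4 + 43/5·R3.
R4 ← R4 / (-4/7).
R1 ← R1 − 3/7·R4.
R2 ← R2 − 1/7·R4.
R3 ← R3 + 6/7·R4.
Reading off the reduced rows gives p = 1, q = 3, r = -1, s = -3.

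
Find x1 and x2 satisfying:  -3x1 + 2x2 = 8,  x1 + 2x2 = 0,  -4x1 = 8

Row-reduce the augmented matrix:
R1 ← R1 / (-3).
R2 ← R2 − 1·R1.
R3 ← R3 + 4·R1.
R2 ← R2 / (8/3).
R1 ← R1 + 2/3·R2.
R3 ← R3 + 8/3·R2.
R3 reduces to 0 = 0, so the extra equation is consistent.
Reading off the reduced rows gives x1 = -2, x2 = 1.

x1 = -2, x2 = 1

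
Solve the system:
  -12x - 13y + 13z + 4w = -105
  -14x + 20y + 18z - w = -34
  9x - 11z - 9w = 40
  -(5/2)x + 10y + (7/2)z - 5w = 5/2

no solution

Row-reduce:
R1 ← R1 / (-12).
R2 ← R2 + 14·R1.
R3 ← R3 − 9·R1.
R4 ← R4 + 5/2·R1.
R2 ← R2 / (211/6).
R1 ← R1 − 13/12·R2.
R3 ← R3 + 39/4·R2.
R4 ← R4 − 305/24·R2.
R3 ← R3 / (-98/211).
R1 ← R1 + 247/211·R3.
R2 ← R2 − 17/211·R3.
R4 ← R4 + 49/211·R3.
Row 4 reduces to 0 = -1/2, a contradiction. The system is inconsistent.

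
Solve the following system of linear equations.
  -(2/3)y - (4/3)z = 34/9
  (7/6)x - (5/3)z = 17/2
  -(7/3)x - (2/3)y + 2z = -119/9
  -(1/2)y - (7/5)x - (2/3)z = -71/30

x = 3, y = 1/3, z = -3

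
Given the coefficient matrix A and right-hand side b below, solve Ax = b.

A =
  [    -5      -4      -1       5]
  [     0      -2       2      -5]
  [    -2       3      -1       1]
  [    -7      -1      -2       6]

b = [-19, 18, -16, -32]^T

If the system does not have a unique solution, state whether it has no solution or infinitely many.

no solution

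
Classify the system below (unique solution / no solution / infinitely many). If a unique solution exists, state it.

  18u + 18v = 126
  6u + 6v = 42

infinitely many solutions

Row-reduce:
R1 ← R1 / (18).
R2 ← R2 − 6·R1.
Rank is 1 with 2 unknowns, leaving v free.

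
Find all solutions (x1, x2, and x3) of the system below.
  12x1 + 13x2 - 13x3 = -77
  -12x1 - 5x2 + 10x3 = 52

Row-reduce:
R1 ← R1 / (12).
R2 ← R2 + 12·R1.
R2 ← R2 / (8).
R1 ← R1 − 13/12·R2.
Rank is 2 with 3 unknowns, leaving x3 free.

infinitely many solutions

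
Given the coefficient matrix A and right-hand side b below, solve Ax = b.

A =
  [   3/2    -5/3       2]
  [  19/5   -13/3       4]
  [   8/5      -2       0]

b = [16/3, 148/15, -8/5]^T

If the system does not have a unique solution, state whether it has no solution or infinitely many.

Row-reduce:
R1 ← R1 / (3/2).
R2 ← R2 − 19/5·R1.
R3 ← R3 − 8/5·R1.
R2 ← R2 / (-1/9).
R1 ← R1 + 10/9·R2.
R3 ← R3 + 2/9·R2.
Rank is 2 with 3 unknowns, leaving x_3 free.

infinitely many solutions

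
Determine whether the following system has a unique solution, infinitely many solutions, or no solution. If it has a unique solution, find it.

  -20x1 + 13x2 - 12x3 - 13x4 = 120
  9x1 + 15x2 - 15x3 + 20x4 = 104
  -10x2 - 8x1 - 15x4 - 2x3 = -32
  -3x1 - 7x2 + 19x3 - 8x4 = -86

x1 = 1, x2 = 6, x3 = -3, x4 = -2

Row-reduce the augmented matrix:
R1 ← R1 / (-20).
R2 ← R2 − 9·R1.
R3 ← R3 + 8·R1.
R4 ← R4 + 3·R1.
R2 ← R2 / (417/20).
R1 ← R1 + 13/20·R2.
R3 ← R3 + 76/5·R2.
R4 ← R4 + 179/20·R2.
R3 ← R3 / (-1678/139).
R1 ← R1 + 5/139·R3.
R2 ← R2 + 136/139·R3.
R4 ← R4 − 1674/139·R3.
R4 ← R4 / (1355/2517).
R1 ← R1 − 5485/5034·R4.
R2 ← R2 − 1603/2517·R4.
R3 ← R3 + 215/5034·R4.
Reading off the reduced rows gives x1 = 1, x2 = 6, x3 = -3, x4 = -2.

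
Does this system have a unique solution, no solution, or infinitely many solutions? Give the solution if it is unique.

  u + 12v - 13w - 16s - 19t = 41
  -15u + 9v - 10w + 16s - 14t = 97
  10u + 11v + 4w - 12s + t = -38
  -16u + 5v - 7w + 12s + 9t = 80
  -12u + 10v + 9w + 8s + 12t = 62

u = -6, v = 1, w = 0, s = -1, t = -1

Row-reduce the augmented matrix:
R2 ← R2 + 15·R1.
R3 ← R3 − 10·R1.
R4 ← R4 + 16·R1.
R5 ← R5 + 12·R1.
R2 ← R2 / (189).
R1 ← R1 − 12·R2.
R3 ← R3 + 109·R2.
R4 ← R4 − 197·R2.
R5 ← R5 − 154·R2.
R3 ← R3 / (2981/189).
R1 ← R1 − 1/63·R3.
R2 ← R2 + 205/189·R3.
R4 ← R4 + 250/189·R3.
R5 ← R5 − 541/27·R3.
R4 ← R4 / (-26652/2981).
R1 ← R1 + 5356/2981·R4.
R2 ← R2 − 324/2981·R4.
R3 ← R3 − 3556/2981·R4.
R5 ← R5 + 75668/2981·R4.
R5 ← R5 / (-317542/6663).
R1 ← R1 + 24617/6663·R5.
R2 ← R2 + 187/2221·R5.
R3 ← R3 − 24032/6663·R5.
R4 ← R4 + 13573/6663·R5.
Reading off the reduced rows gives u = -6, v = 1, w = 0, s = -1, t = -1.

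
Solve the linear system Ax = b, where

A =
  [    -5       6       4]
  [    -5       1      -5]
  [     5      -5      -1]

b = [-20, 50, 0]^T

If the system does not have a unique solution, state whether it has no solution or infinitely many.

x_1 = -6, x_2 = -5, x_3 = -5

Row-reduce the augmented matrix:
R1 ← R1 / (-5).
R2 ← R2 + 5·R1.
R3 ← R3 − 5·R1.
R2 ← R2 / (-5).
R1 ← R1 + 6/5·R2.
R3 ← R3 − 1·R2.
R3 ← R3 / (6/5).
R1 ← R1 − 34/25·R3.
R2 ← R2 − 9/5·R3.
Reading off the reduced rows gives x_1 = -6, x_2 = -5, x_3 = -5.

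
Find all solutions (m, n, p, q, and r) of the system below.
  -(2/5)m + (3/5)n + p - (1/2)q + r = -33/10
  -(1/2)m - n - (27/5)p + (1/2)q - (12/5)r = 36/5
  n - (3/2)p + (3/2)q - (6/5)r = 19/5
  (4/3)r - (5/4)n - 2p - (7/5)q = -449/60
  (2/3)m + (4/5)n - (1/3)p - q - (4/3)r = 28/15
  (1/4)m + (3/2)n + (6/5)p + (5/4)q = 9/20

no solution

Row-reduce:
R1 ← R1 / (-2/5).
R2 ← R2 + 1/2·R1.
R5 ← R5 − 2/3·R1.
R6 ← R6 − 1/4·R1.
R2 ← R2 / (-7/4).
R1 ← R1 + 3/2·R2.
R3 ← R3 − 1·R2.
R4 ← R4 + 5/4·R2.
R5 ← R5 − 9/5·R2.
R6 ← R6 − 15/8·R2.
R3 ← R3 / (-53/10).
R1 ← R1 − 16/5·R3.
R2 ← R2 − 19/5·R3.
R4 ← R4 − 11/4·R3.
R5 ← R5 + 413/75·R3.
R6 ← R6 + 53/10·R3.
R4 ← R4 / (-16201/14840).
R1 ← R1 − 586/371·R4.
R2 ← R2 − 663/742·R4.
R3 ← R3 + 150/371·R4.
R5 ← R5 + 16153/5565·R4.
R5 ← R5 / (-21693164/3645225).
R1 ← R1 − 456698/243015·R5.
R2 ← R2 − 7432/4765·R5.
R3 ← R3 + 3370/16201·R5.
R4 ← R4 + 99530/48603·R5.
Row 6 reduces to 0 = 1/4, a contradiction. The system is inconsistent.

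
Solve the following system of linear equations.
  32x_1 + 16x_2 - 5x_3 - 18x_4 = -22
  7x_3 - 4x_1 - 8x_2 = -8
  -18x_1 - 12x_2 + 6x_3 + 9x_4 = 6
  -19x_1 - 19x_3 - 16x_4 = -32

no solution

Row-reduce:
R1 ← R1 / (32).
R2 ← R2 + 4·R1.
R3 ← R3 + 18·R1.
R4 ← R4 + 19·R1.
R2 ← R2 / (-6).
R1 ← R1 − 1/2·R2.
R3 ← R3 + 3·R2.
R4 ← R4 − 19/2·R2.
Swap R3 and R4.
R3 ← R3 / (-95/8).
R1 ← R1 − 3/8·R3.
R2 ← R2 + 17/16·R3.
Row 4 reduces to 0 = -1, a contradiction. The system is inconsistent.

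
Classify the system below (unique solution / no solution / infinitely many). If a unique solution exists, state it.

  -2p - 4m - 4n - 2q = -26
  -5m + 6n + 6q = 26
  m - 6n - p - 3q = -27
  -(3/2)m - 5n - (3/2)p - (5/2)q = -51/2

Row-reduce:
R1 ← R1 / (-4).
R2 ← R2 + 5·R1.
R3 ← R3 − 1·R1.
R4 ← R4 + 3/2·R1.
R2 ← R2 / (11).
R1 ← R1 − 1·R2.
R3 ← R3 + 7·R2.
R4 ← R4 + 7/2·R2.
R3 ← R3 / (1/11).
R1 ← R1 − 3/11·R3.
R2 ← R2 − 5/22·R3.
R4 ← R4 − 1/22·R3.
Row 4 reduces to 0 = 1, a contradiction. The system is inconsistent.

no solution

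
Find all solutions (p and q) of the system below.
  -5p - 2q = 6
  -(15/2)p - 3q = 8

Row-reduce:
R1 ← R1 / (-5).
R2 ← R2 + 15/2·R1.
Row 2 reduces to 0 = -1, a contradiction. The system is inconsistent.

no solution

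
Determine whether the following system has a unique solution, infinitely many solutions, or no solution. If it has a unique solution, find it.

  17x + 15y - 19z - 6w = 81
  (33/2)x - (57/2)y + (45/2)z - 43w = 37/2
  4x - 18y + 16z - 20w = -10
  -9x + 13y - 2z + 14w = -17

no solution

Row-reduce:
R1 ← R1 / (17).
R2 ← R2 − 33/2·R1.
R3 ← R3 − 4·R1.
R4 ← R4 + 9·R1.
R2 ← R2 / (-732/17).
R1 ← R1 − 15/17·R2.
R3 ← R3 + 366/17·R2.
R4 ← R4 − 356/17·R2.
Swap R3 and R4.
R3 ← R3 / (479/61).
R1 ← R1 + 17/61·R3.
R2 ← R2 + 58/61·R3.
Row 4 reduces to 0 = 1, a contradiction. The system is inconsistent.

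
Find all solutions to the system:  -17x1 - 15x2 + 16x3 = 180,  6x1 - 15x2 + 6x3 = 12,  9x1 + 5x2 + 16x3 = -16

Row-reduce the augmented matrix:
R1 ← R1 / (-17).
R2 ← R2 − 6·R1.
R3 ← R3 − 9·R1.
R2 ← R2 / (-345/17).
R1 ← R1 − 15/17·R2.
R3 ← R3 + 50/17·R2.
R3 ← R3 / (524/23).
R1 ← R1 + 10/23·R3.
R2 ← R2 + 66/115·R3.
Reading off the reduced rows gives x1 = -6, x2 = -2, x3 = 3.

x1 = -6, x2 = -2, x3 = 3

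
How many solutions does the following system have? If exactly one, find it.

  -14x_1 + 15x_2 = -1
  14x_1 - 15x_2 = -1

Row-reduce:
R1 ← R1 / (-14).
R2 ← R2 − 14·R1.
Row 2 reduces to 0 = -2, a contradiction. The system is inconsistent.

no solution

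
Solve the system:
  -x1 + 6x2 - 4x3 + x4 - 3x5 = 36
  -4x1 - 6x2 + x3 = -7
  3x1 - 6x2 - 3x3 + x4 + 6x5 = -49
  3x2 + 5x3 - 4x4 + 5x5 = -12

Row-reduce:
R1 ← R1 / (-1).
R2 ← R2 + 4·R1.
R3 ← R3 − 3·R1.
R2 ← R2 / (-30).
R1 ← R1 + 6·R2.
R3 ← R3 − 12·R2.
R4 ← R4 − 3·R2.
R3 ← R3 / (-41/5).
R1 ← R1 − 3/5·R3.
R2 ← R2 + 17/30·R3.
R4 ← R4 − 67/10·R3.
R4 ← R4 / (-100/41).
R1 ← R1 + 1/41·R4.
R2 ← R2 + 4/123·R4.
R3 ← R3 + 12/41·R4.
Rank is 4 with 5 unknowns, leaving x5 free.

infinitely many solutions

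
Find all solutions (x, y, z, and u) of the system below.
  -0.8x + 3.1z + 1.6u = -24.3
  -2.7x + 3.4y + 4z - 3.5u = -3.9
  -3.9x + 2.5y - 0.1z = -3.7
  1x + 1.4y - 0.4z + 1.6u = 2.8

x = 3, y = 3, z = -5, u = -4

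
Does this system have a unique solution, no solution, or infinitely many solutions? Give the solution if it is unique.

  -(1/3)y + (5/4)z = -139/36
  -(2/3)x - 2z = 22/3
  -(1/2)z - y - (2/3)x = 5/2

x = -2, y = 1/3, z = -3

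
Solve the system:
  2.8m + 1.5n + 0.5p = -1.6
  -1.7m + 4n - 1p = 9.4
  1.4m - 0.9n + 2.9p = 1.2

m = -2, n = 2, p = 2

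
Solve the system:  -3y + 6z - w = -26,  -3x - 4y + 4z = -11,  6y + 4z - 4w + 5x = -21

Row-reduce:
Swap R1 and R2.
R1 ← R1 / (-3).
R3 ← R3 − 5·R1.
R2 ← R2 / (-3).
R1 ← R1 − 4/3·R2.
R3 ← R3 + 2/3·R2.
R3 ← R3 / (28/3).
R1 ← R1 − 4/3·R3.
R2 ← R2 + 2·R3.
Rank is 3 with 4 unknowns, leaving w free.

infinitely many solutions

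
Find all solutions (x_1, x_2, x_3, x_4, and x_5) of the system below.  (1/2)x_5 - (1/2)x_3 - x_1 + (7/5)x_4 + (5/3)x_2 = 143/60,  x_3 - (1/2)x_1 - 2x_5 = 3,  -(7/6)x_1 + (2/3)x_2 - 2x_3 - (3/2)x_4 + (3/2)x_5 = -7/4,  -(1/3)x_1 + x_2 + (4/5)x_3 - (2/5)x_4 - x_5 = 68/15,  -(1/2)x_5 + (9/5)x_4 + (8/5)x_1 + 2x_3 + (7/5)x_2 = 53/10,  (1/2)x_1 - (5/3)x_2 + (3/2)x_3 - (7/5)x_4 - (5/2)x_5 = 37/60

x_1 = -1, x_2 = 2, x_3 = 5/2, x_4 = -1/2, x_5 = 0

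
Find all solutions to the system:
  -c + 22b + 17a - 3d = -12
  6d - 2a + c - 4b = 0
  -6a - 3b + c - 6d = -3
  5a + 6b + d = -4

Row-reduce:
R1 ← R1 / (17).
R2 ← R2 + 2·R1.
R3 ← R3 + 6·R1.
R4 ← R4 − 5·R1.
R2 ← R2 / (-24/17).
R1 ← R1 − 22/17·R2.
R3 ← R3 − 81/17·R2.
R4 ← R4 + 8/17·R2.
R3 ← R3 / (29/8).
R1 ← R1 − 3/4·R3.
R2 ← R2 + 5/8·R3.
Rank is 3 with 4 unknowns, leaving d free.

infinitely many solutions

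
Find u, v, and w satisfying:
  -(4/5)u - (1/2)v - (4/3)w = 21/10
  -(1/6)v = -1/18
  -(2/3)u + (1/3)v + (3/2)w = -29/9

u = 1/2, v = 1/3, w = -2

Row-reduce the augmented matrix:
R1 ← R1 / (-4/5).
R3 ← R3 + 2/3·R1.
R2 ← R2 / (-1/6).
R1 ← R1 − 5/8·R2.
R3 ← R3 − 3/4·R2.
R3 ← R3 / (47/18).
R1 ← R1 − 5/3·R3.
Reading off the reduced rows gives u = 1/2, v = 1/3, w = -2.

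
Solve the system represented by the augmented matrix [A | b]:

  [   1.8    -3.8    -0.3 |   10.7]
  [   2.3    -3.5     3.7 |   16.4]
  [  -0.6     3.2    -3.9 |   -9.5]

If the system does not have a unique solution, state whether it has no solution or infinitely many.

x_1 = 4, x_2 = -1, x_3 = 1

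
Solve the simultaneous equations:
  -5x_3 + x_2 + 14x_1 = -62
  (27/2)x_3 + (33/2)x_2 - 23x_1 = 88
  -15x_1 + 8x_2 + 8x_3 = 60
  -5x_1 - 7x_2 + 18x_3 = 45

no solution

Row-reduce:
R1 ← R1 / (14).
R2 ← R2 + 23·R1.
R3 ← R3 + 15·R1.
R4 ← R4 + 5·R1.
R2 ← R2 / (127/7).
R1 ← R1 − 1/14·R2.
R3 ← R3 − 127/14·R2.
R4 ← R4 + 93/14·R2.
Swap R3 and R4.
R3 ← R3 / (2305/127).
R1 ← R1 + 48/127·R3.
R2 ← R2 − 37/127·R3.
Row 4 reduces to 0 = 1/2, a contradiction. The system is inconsistent.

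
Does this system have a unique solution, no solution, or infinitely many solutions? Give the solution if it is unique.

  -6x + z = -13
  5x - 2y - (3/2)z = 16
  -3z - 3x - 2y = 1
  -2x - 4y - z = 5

no solution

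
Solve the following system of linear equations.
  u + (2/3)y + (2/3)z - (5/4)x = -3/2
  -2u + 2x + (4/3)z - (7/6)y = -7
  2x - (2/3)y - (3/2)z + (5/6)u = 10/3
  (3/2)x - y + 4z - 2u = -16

no solution

Row-reduce:
R1 ← R1 / (-5/4).
R2 ← R2 − 2·R1.
R3 ← R3 − 2·R1.
R4 ← R4 − 3/2·R1.
R2 ← R2 / (-1/10).
R1 ← R1 + 8/15·R2.
R3 ← R3 − 2/5·R2.
R4 ← R4 + 1/5·R2.
R3 ← R3 / (55/6).
R1 ← R1 + 40/3·R3.
R2 ← R2 + 24·R3.
Row 4 reduces to 0 = 1, a contradiction. The system is inconsistent.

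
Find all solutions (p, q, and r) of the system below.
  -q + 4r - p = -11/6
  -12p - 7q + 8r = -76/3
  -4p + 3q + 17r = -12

p = 5/2, q = -2/3, r = 0

Row-reduce the augmented matrix:
R1 ← R1 / (-1).
R2 ← R2 + 12·R1.
R3 ← R3 + 4·R1.
R2 ← R2 / (5).
R1 ← R1 − 1·R2.
R3 ← R3 − 7·R2.
R3 ← R3 / (57).
R1 ← R1 − 4·R3.
R2 ← R2 + 8·R3.
Reading off the reduced rows gives p = 5/2, q = -2/3, r = 0.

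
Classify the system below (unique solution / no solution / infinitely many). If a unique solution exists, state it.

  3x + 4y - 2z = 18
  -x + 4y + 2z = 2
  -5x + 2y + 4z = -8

Row-reduce the augmented matrix:
R1 ← R1 / (3).
R2 ← R2 + 1·R1.
R3 ← R3 + 5·R1.
R2 ← R2 / (16/3).
R1 ← R1 − 4/3·R2.
R3 ← R3 − 26/3·R2.
R3 ← R3 / (-3/2).
R1 ← R1 + 1·R3.
R2 ← R2 − 1/4·R3.
Reading off the reduced rows gives x = -2, y = 3, z = -6.

x = -2, y = 3, z = -6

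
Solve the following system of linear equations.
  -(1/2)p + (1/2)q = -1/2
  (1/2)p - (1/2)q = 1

Row-reduce:
R1 ← R1 / (-1/2).
R2 ← R2 − 1/2·R1.
Row 2 reduces to 0 = 1/2, a contradiction. The system is inconsistent.

no solution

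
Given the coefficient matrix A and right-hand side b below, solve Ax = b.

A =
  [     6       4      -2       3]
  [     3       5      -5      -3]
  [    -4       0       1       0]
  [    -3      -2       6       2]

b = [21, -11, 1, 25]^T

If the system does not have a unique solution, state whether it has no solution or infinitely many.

x_1 = 1, x_2 = 4, x_3 = 5, x_4 = 3

Row-reduce the augmented matrix:
R1 ← R1 / (6).
R2 ← R2 − 3·R1.
R3 ← R3 + 4·R1.
R4 ← R4 + 3·R1.
R2 ← R2 / (3).
R1 ← R1 − 2/3·R2.
R3 ← R3 − 8/3·R2.
R3 ← R3 / (29/9).
R1 ← R1 − 5/9·R3.
R2 ← R2 + 4/3·R3.
R4 ← R4 − 5·R3.
R4 ← R4 / (-337/58).
R1 ← R1 − 27/58·R4.
R2 ← R2 − 57/58·R4.
R3 ← R3 − 54/29·R4.
Reading off the reduced rows gives x_1 = 1, x_2 = 4, x_3 = 5, x_4 = 3.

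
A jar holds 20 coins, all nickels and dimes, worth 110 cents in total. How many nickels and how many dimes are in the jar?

nickels: 18, dimes: 2

Let n = nickels, d = dimes.
  n + d = 20
  5n + 10d = 110
Row-reduce the augmented matrix:
R2 ← R2 − 5·R1.
R2 ← R2 / (5).
R1 ← R1 − 1·R2.
Reading off the reduced rows gives n = 18, d = 2.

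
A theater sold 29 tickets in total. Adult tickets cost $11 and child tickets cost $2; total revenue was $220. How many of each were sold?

Let a = adult tickets, c = child tickets.
  a + c = 29
  11a + 2c = 220
Row-reduce the augmented matrix:
R2 ← R2 − 11·R1.
R2 ← R2 / (-9).
R1 ← R1 − 1·R2.
Reading off the reduced rows gives a = 18, c = 11.

adult tickets: 18, child tickets: 11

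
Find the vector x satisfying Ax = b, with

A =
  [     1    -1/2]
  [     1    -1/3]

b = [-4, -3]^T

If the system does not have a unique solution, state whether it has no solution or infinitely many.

x_1 = -1, x_2 = 6

Row-reduce the augmented matrix:
R2 ← R2 − 1·R1.
R2 ← R2 / (1/6).
R1 ← R1 + 1/2·R2.
Reading off the reduced rows gives x_1 = -1, x_2 = 6.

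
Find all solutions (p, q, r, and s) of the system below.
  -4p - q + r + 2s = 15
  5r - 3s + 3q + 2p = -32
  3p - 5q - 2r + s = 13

Row-reduce:
R1 ← R1 / (-4).
R2 ← R2 − 2·R1.
R3 ← R3 − 3·R1.
R2 ← R2 / (5/2).
R1 ← R1 − 1/4·R2.
R3 ← R3 + 23/4·R2.
R3 ← R3 / (57/5).
R1 ← R1 + 4/5·R3.
R2 ← R2 − 11/5·R3.
Rank is 3 with 4 unknowns, leaving s free.

infinitely many solutions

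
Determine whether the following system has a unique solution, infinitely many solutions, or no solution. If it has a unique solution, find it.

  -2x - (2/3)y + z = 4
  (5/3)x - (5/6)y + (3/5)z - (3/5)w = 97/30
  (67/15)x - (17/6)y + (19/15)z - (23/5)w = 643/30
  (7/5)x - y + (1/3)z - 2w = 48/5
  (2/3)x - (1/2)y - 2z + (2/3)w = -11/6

no solution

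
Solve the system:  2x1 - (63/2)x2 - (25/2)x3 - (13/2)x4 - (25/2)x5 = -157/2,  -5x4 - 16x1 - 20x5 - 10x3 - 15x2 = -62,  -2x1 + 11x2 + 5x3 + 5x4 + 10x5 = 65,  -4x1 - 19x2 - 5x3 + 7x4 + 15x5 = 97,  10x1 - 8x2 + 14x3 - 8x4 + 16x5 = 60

no solution

Row-reduce:
R1 ← R1 / (2).
R2 ← R2 + 16·R1.
R3 ← R3 + 2·R1.
R4 ← R4 + 4·R1.
R5 ← R5 − 10·R1.
R2 ← R2 / (-267).
R1 ← R1 + 63/4·R2.
R3 ← R3 + 41/2·R2.
R4 ← R4 + 82·R2.
R5 ← R5 − 299/2·R2.
R3 ← R3 / (505/534).
R1 ← R1 − 85/356·R3.
R2 ← R2 − 110/267·R3.
R4 ← R4 − 1010/267·R3.
R5 ← R5 − 7961/534·R3.
Swap R4 and R5.
R4 ← R4 / (-26644/505).
R1 ← R1 + 62/101·R4.
R2 ← R2 + 105/101·R4.
R3 ← R3 − 1536/505·R4.
Row 5 reduces to 0 = -6, a contradiction. The system is inconsistent.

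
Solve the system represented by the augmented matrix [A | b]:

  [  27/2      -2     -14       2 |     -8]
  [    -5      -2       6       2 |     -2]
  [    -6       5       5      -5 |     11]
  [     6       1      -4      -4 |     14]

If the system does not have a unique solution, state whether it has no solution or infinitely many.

infinitely many solutions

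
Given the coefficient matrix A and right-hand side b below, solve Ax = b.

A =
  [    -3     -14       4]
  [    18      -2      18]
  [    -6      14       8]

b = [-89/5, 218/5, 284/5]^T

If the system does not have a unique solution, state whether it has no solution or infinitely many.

x_1 = -1/3, x_2 = 11/5, x_3 = 3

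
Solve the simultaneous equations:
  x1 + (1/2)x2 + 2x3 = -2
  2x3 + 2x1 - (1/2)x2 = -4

infinitely many solutions

Row-reduce:
R2 ← R2 − 2·R1.
R2 ← R2 / (-3/2).
R1 ← R1 − 1/2·R2.
Rank is 2 with 3 unknowns, leaving x3 free.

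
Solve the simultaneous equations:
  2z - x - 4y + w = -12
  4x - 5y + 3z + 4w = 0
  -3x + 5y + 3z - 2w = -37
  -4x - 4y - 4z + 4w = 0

Row-reduce the augmented matrix:
R1 ← R1 / (-1).
R2 ← R2 − 4·R1.
R3 ← R3 + 3·R1.
R4 ← R4 + 4·R1.
R2 ← R2 / (-21).
R1 ← R1 − 4·R2.
R3 ← R3 − 17·R2.
R4 ← R4 − 12·R2.
R3 ← R3 / (124/21).
R1 ← R1 − 2/21·R3.
R2 ← R2 + 11/21·R3.
R4 ← R4 + 40/7·R3.
R4 ← R4 / (6).
R1 ← R1 − 1/2·R4.
R2 ← R2 + 1/4·R4.
R3 ← R3 − 1/4·R4.
Reading off the reduced rows gives x = 5, y = -2, z = -6, w = -3.

x = 5, y = -2, z = -6, w = -3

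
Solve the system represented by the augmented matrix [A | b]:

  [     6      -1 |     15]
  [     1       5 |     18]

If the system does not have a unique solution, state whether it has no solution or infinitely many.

x_1 = 3, x_2 = 3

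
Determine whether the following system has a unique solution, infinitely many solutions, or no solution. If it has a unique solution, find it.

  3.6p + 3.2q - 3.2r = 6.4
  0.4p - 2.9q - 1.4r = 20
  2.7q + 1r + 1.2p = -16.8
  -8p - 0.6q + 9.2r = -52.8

p = 0, q = -4, r = -6

Row-reduce the augmented matrix:
R1 ← R1 / (18/5).
R2 ← R2 − 2/5·R1.
R3 ← R3 − 6/5·R1.
R4 ← R4 + 8·R1.
R2 ← R2 / (-293/90).
R1 ← R1 − 8/9·R2.
R3 ← R3 − 49/30·R2.
R4 ← R4 − 293/45·R2.
R3 ← R3 / (452/293).
R1 ← R1 + 344/293·R3.
R2 ← R2 − 94/293·R3.
R4 reduces to 0 = 0, so the extra equation is consistent.
Reading off the reduced rows gives p = 0, q = -4, r = -6.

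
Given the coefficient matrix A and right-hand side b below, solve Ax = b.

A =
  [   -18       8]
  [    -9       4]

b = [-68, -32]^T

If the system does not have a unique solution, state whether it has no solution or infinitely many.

Row-reduce:
R1 ← R1 / (-18).
R2 ← R2 + 9·R1.
Row 2 reduces to 0 = 2, a contradiction. The system is inconsistent.

no solution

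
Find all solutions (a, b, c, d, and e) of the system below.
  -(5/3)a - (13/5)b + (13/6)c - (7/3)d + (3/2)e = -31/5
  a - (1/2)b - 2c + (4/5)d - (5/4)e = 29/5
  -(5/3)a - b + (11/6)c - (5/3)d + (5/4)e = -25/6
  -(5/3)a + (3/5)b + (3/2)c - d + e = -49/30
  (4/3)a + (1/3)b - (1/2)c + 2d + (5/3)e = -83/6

no solution

Row-reduce:
R1 ← R1 / (-5/3).
R2 ← R2 − 1·R1.
R3 ← R3 + 5/3·R1.
R4 ← R4 + 5/3·R1.
R5 ← R5 − 4/3·R1.
R2 ← R2 / (-103/50).
R1 ← R1 − 39/25·R2.
R3 ← R3 − 8/5·R2.
R4 ← R4 − 16/5·R2.
R5 ← R5 + 131/75·R2.
R3 ← R3 / (-271/309).
R1 ← R1 + 377/206·R3.
R2 ← R2 − 35/103·R3.
R4 ← R4 + 542/309·R3.
R5 ← R5 − 1129/618·R3.
Swap R4 and R5.
R4 ← R4 / (4309/4065).
R1 ← R1 − 714/1355·R4.
R2 ← R2 − 100/271·R4.
R3 ← R3 + 62/271·R4.
Row 5 reduces to 0 = 1/2, a contradiction. The system is inconsistent.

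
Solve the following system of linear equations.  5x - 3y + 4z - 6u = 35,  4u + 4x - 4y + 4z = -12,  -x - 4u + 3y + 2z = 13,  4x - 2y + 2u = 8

x = 5, y = 2, z = -2, u = -4

Row-reduce the augmented matrix:
R1 ← R1 / (5).
R2 ← R2 − 4·R1.
R3 ← R3 + 1·R1.
R4 ← R4 − 4·R1.
R2 ← R2 / (-8/5).
R1 ← R1 + 3/5·R2.
R3 ← R3 − 12/5·R2.
R4 ← R4 − 2/5·R2.
R3 ← R3 / (4).
R1 ← R1 − 1/2·R3.
R2 ← R2 + 1/2·R3.
R4 ← R4 + 3·R3.
R4 ← R4 / (15).
R1 ← R1 + 11/2·R4.
R2 ← R2 + 9/2·R4.
R3 ← R3 − 2·R4.
Reading off the reduced rows gives x = 5, y = 2, z = -2, u = -4.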